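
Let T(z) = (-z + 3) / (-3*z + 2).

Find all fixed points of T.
T(z) = z means -z + 3 = z*(-3*z + 2), i.e.
  -3*z^2 + 3*z - 3 = 0.
Discriminant: (3)^2 - 4*(-3)*(-3) = -27, so the roots are complex conjugates.
  z = (-3 ± I*sqrt(27))/(2*(-3))
Fixed points: {1/2 - sqrt(3)*I/2, 1/2 + sqrt(3)*I/2}

Final answer: {1/2 - sqrt(3)*I/2, 1/2 + sqrt(3)*I/2}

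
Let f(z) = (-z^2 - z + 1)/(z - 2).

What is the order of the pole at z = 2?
Factor the denominator:
  z - 2 = (z - 2)

The numerator P(z) = -z^2 - z + 1 has P(2) = -5 ≠ 0, so no factor of (z - 2) cancels.
Near z = 2 we can therefore write f(z) = g(z)/(z - 2) with g analytic at 2 and g(2) ≠ 0 (g is just the numerator).

Hence z = 2 is a pole of order 1.

Final answer: 1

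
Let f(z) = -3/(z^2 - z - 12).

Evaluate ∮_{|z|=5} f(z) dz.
By the residue theorem, ∮_C f(z) dz = 2πi · (sum of the residues of f at the poles inside |z| = 5).

The denominator factors as (z - 4)*(z + 3), so the singularities of f are simple poles at z = 4, z = -3.
  |4|² = 16 < 25 = 5², so this pole is inside the contour.
  |-3|² = 9 < 25 = 5², so this pole is inside the contour.

With P(z) = -3 and Q(z) = z^2 - z - 12, each pole is simple, so Res(f, z₀) = P(z₀)/Q'(z₀) with Q'(z) = 2*z - 1.
  Res(f, 4) = P(4)/Q'(4) = (-3)/(7) = -3/7
  Res(f, -3) = P(-3)/Q'(-3) = (-3)/(-7) = 3/7

Sum of residues inside C: 0
∮_C f(z) dz = 2πi · (0) = 0

Final answer: 0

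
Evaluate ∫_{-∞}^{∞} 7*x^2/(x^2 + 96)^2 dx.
Let f(z) = 7*z^2/(z^2 + 96)^2. The denominator has no real zeros and deg Q - deg P = 2 ≥ 2, so the integral of f over the upper semicircle |z| = R tends to 0 as R → ∞. Closing the contour in the upper half-plane,
  ∫_{-∞}^{∞} f(x) dx = 2πi · Σ Res(f, z_k)  over the poles with Im z_k > 0.

Zeros of the denominator: z^2 + 96 = 0 gives z = ±4*sqrt(6)*I.
Upper half-plane: z = 4*sqrt(6)*I (a pole of order 2).

Write f(z) = g(z)/(z - 4*sqrt(6)*I)^2 with g(z) = 7*z^2/(z + 4*sqrt(6)*I)^2. For a double pole, Res(f, z₀) = g'(z₀):
  g'(z) = 56*sqrt(6)*I*z/(z + 4*sqrt(6)*I)^3
  Res(f, 4*sqrt(6)*I) = g'(4*sqrt(6)*I) = -7*sqrt(6)*I/96

∫_{-∞}^{∞} f(x) dx = 2πi · (-7*sqrt(6)*I/96) = 7*sqrt(6)*pi/48

Final answer: 7*sqrt(6)*pi/48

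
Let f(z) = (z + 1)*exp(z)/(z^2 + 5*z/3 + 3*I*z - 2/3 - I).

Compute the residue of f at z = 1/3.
Write f(z) = P(z)/Q(z) with P(z) = (z + 1)*exp(z) and Q(z) = z^2 + 5*z/3 + 3*I*z - 2/3 - I.
The denominator factors as Q(z) = (z + 2 + 3*I)*(z - 1/3), so z = 1/3 is a simple zero of Q and P is analytic there; z = 1/3 is therefore a simple pole and
  Res(f, z₀) = P(z₀)/Q'(z₀).

Q'(z) = 2*z + 5/3 + 3*I, so Q'(1/3) = 7/3 + 3*I.
P(1/3) = 4*exp(1/3)/3.

Res(f, 1/3) = (4*exp(1/3)/3)/(7/3 + 3*I) = (14/65 - 18*I/65)*exp(1/3)

Final answer: (14/65 - 18*I/65)*exp(1/3)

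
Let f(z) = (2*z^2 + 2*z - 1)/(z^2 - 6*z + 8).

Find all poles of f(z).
The singularities of f are the zeros of the denominator. Factoring,
  z^2 - 6*z + 8 = (z - 2)*(z - 4)
so the candidates are z = 2, z = 4.

Check the numerator P(z) = 2*z^2 + 2*z - 1 at each one:
  P(2) = 11 ≠ 0, so z = 2 is a (simple) pole.
  P(4) = 39 ≠ 0, so z = 4 is a (simple) pole.

Poles of f: {2, 4}

Final answer: {2, 4}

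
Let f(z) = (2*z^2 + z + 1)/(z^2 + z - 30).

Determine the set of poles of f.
The singularities of f are the zeros of the denominator. Factoring,
  z^2 + z - 30 = (z + 6)*(z - 5)
so the candidates are z = -6, z = 5.

Check the numerator P(z) = 2*z^2 + z + 1 at each one:
  P(-6) = 67 ≠ 0, so z = -6 is a (simple) pole.
  P(5) = 56 ≠ 0, so z = 5 is a (simple) pole.

Poles of f: {-6, 5}

Final answer: {-6, 5}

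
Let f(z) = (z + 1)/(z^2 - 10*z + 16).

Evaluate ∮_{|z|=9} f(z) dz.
By the residue theorem, ∮_C f(z) dz = 2πi · (sum of the residues of f at the poles inside |z| = 9).

The denominator factors as (z - 2)*(z - 8), so the singularities of f are simple poles at z = 2, z = 8.
  |2|² = 4 < 81 = 9², so this pole is inside the contour.
  |8|² = 64 < 81 = 9², so this pole is inside the contour.

With P(z) = z + 1 and Q(z) = z^2 - 10*z + 16, each pole is simple, so Res(f, z₀) = P(z₀)/Q'(z₀) with Q'(z) = 2*z - 10.
  Res(f, 2) = P(2)/Q'(2) = (3)/(-6) = -1/2
  Res(f, 8) = P(8)/Q'(8) = (9)/(6) = 3/2

Sum of residues inside C: 1
∮_C f(z) dz = 2πi · (1) = 2*I*pi

Final answer: 2*I*pi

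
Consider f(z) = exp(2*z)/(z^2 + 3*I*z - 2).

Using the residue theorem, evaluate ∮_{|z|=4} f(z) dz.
By the residue theorem, ∮_C f(z) dz = 2πi · (sum of the residues of f at the poles inside |z| = 4).

The denominator factors as (z + 2*I)*(z + I), so the singularities of f are simple poles at z = -2*I, z = -I.
  |-2*I|² = 4 < 16 = 4², so this pole is inside the contour.
  |-I|² = 1 < 16 = 4², so this pole is inside the contour.

With P(z) = exp(2*z) and Q(z) = z^2 + 3*I*z - 2, each pole is simple, so Res(f, z₀) = P(z₀)/Q'(z₀) with Q'(z) = 2*z + 3*I.
  Res(f, -2*I) = P(-2*I)/Q'(-2*I) = (exp(-4*I))/(-I) = I*exp(-4*I)
  Res(f, -I) = P(-I)/Q'(-I) = (exp(-2*I))/(I) = -I*exp(-2*I)

Sum of residues inside C: I*exp(-4*I) - I*exp(-2*I)
∮_C f(z) dz = 2πi · (I*exp(-4*I) - I*exp(-2*I)) = 2*pi*exp(-2*I) - 2*pi*exp(-4*I)

Final answer: 2*pi*exp(-2*I) - 2*pi*exp(-4*I)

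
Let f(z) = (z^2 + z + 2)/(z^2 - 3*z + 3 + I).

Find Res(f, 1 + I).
3/5 - 9*I/5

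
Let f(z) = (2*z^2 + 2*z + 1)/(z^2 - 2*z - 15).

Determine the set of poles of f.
The singularities of f are the zeros of the denominator. Factoring,
  z^2 - 2*z - 15 = (z - 5)*(z + 3)
so the candidates are z = 5, z = -3.

Check the numerator P(z) = 2*z^2 + 2*z + 1 at each one:
  P(5) = 61 ≠ 0, so z = 5 is a (simple) pole.
  P(-3) = 13 ≠ 0, so z = -3 is a (simple) pole.

Poles of f: {-3, 5}

Final answer: {-3, 5}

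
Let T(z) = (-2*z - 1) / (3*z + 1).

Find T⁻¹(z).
(-z - 1)/(3*z + 2)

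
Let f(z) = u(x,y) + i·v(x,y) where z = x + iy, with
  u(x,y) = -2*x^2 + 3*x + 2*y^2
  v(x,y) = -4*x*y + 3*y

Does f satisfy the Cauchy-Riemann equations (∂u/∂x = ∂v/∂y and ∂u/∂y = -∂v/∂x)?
∂u/∂x = 3 - 4*x
∂v/∂y = 3 - 4*x
∂u/∂y = 4*y
∂v/∂x = -4*y
∂u/∂x = ∂v/∂y and ∂u/∂y = -∂v/∂x hold identically; f is analytic.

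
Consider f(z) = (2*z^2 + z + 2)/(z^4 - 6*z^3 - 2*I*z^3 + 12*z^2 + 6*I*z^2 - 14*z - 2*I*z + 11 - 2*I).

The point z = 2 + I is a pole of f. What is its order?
Factor the denominator:
  z^4 - 6*z^3 - 2*I*z^3 + 12*z^2 + 6*I*z^2 - 14*z - 2*I*z + 11 - 2*I = (z - 2 - I)^3*(z + I)

The numerator P(z) = 2*z^2 + z + 2 has P(2 + I) = 10 + 9*I ≠ 0, so no factor of (z - 2 - I) cancels.
Near z = 2 + I we can therefore write f(z) = g(z)/(z - 2 - I)^3 with g analytic at 2 + I and g(2 + I) ≠ 0 (g is the numerator divided by the remaining denominator factors).

Hence z = 2 + I is a pole of order 3.

Final answer: 3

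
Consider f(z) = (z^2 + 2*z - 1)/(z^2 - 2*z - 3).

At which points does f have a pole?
The singularities of f are the zeros of the denominator. Factoring,
  z^2 - 2*z - 3 = (z + 1)*(z - 3)
so the candidates are z = -1, z = 3.

Check the numerator P(z) = z^2 + 2*z - 1 at each one:
  P(-1) = -2 ≠ 0, so z = -1 is a (simple) pole.
  P(3) = 14 ≠ 0, so z = 3 is a (simple) pole.

Poles of f: {-1, 3}

Final answer: {-1, 3}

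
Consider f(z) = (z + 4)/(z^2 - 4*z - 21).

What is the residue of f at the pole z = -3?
Write f(z) = P(z)/Q(z) with P(z) = z + 4 and Q(z) = z^2 - 4*z - 21.
The denominator factors as Q(z) = (z - 7)*(z + 3), so z = -3 is a simple zero of Q and P is analytic there; z = -3 is therefore a simple pole and
  Res(f, z₀) = P(z₀)/Q'(z₀).

Q'(z) = 2*z - 4, so Q'(-3) = -10.
P(-3) = 1.

Res(f, -3) = (1)/(-10) = -1/10

Final answer: -1/10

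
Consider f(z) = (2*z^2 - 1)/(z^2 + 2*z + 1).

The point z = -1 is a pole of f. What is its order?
2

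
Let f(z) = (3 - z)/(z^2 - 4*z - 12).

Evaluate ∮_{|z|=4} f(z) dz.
-5*I*pi/4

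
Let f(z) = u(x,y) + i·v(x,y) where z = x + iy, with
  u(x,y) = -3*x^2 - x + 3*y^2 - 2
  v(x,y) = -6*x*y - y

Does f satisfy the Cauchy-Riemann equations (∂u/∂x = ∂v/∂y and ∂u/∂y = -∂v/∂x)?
∂u/∂x = -6*x - 1
∂v/∂y = -6*x - 1
∂u/∂y = 6*y
∂v/∂x = -6*y
∂u/∂x = ∂v/∂y and ∂u/∂y = -∂v/∂x hold identically; f is analytic.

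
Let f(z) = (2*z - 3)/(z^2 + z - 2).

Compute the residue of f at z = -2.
Write f(z) = P(z)/Q(z) with P(z) = 2*z - 3 and Q(z) = z^2 + z - 2.
The denominator factors as Q(z) = (z + 2)*(z - 1), so z = -2 is a simple zero of Q and P is analytic there; z = -2 is therefore a simple pole and
  Res(f, z₀) = P(z₀)/Q'(z₀).

Q'(z) = 2*z + 1, so Q'(-2) = -3.
P(-2) = -7.

Res(f, -2) = (-7)/(-3) = 7/3

Final answer: 7/3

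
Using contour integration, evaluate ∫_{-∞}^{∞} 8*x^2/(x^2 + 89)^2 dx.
Let f(z) = 8*z^2/(z^2 + 89)^2. The denominator has no real zeros and deg Q - deg P = 2 ≥ 2, so the integral of f over the upper semicircle |z| = R tends to 0 as R → ∞. Closing the contour in the upper half-plane,
  ∫_{-∞}^{∞} f(x) dx = 2πi · Σ Res(f, z_k)  over the poles with Im z_k > 0.

Zeros of the denominator: z^2 + 89 = 0 gives z = ±sqrt(89)*I.
Upper half-plane: z = sqrt(89)*I (a pole of order 2).

Write f(z) = g(z)/(z - sqrt(89)*I)^2 with g(z) = 8*z^2/(z + sqrt(89)*I)^2. For a double pole, Res(f, z₀) = g'(z₀):
  g'(z) = 16*sqrt(89)*I*z/(z + sqrt(89)*I)^3
  Res(f, sqrt(89)*I) = g'(sqrt(89)*I) = -2*sqrt(89)*I/89

∫_{-∞}^{∞} f(x) dx = 2πi · (-2*sqrt(89)*I/89) = 4*sqrt(89)*pi/89

Final answer: 4*sqrt(89)*pi/89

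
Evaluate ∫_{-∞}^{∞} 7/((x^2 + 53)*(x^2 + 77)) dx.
Let f(z) = 7/((z^2 + 53)*(z^2 + 77)). The denominator has no real zeros and deg Q - deg P = 4 ≥ 2, so the integral of f over the upper semicircle |z| = R tends to 0 as R → ∞. Closing the contour in the upper half-plane,
  ∫_{-∞}^{∞} f(x) dx = 2πi · Σ Res(f, z_k)  over the poles with Im z_k > 0.

Zeros of the denominator: z^2 + 53 = 0 gives z = ±sqrt(53)*I; z^2 + 77 = 0 gives z = ±sqrt(77)*I.
Upper half-plane: z = sqrt(53)*I, z = sqrt(77)*I (simple).

Each pole is a simple zero of Q(z) = z^4 + 130*z^2 + 4081, so Res(f, z₀) = P(z₀)/Q'(z₀) with P(z) = 7, Q'(z) = 4*z^3 + 260*z:
  Res(f, sqrt(53)*I) = (7)/(48*sqrt(53)*I) = -7*sqrt(53)*I/2544
  Res(f, sqrt(77)*I) = (7)/(-48*sqrt(77)*I) = sqrt(77)*I/528

Sum of residues: I*(-77*sqrt(53) + 53*sqrt(77))/27984
∫_{-∞}^{∞} f(x) dx = 2πi · (I*(-77*sqrt(53) + 53*sqrt(77))/27984) = pi*(-53*sqrt(77) + 77*sqrt(53))/13992

Final answer: pi*(-53*sqrt(77) + 77*sqrt(53))/13992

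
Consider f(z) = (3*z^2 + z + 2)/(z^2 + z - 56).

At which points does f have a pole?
The singularities of f are the zeros of the denominator. Factoring,
  z^2 + z - 56 = (z + 8)*(z - 7)
so the candidates are z = -8, z = 7.

Check the numerator P(z) = 3*z^2 + z + 2 at each one:
  P(-8) = 186 ≠ 0, so z = -8 is a (simple) pole.
  P(7) = 156 ≠ 0, so z = 7 is a (simple) pole.

Poles of f: {-8, 7}

Final answer: {-8, 7}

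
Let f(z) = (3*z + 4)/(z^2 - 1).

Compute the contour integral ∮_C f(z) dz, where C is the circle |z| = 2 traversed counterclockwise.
6*I*pi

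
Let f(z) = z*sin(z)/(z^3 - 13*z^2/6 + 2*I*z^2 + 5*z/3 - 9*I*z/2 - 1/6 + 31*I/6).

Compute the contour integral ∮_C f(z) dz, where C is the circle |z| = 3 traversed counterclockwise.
By the residue theorem, ∮_C f(z) dz = 2πi · (sum of the residues of f at the poles inside |z| = 3).

The denominator factors as (z - 1 - I)*(z - 3/2 + I)*(z + 1/3 + 2*I), so the singularities of f are simple poles at z = 1 + I, z = 3/2 - I, z = -1/3 - 2*I.
  |1 + I|² = 2 < 9 = 3², so this pole is inside the contour.
  |3/2 - I|² = 13/4 < 9 = 3², so this pole is inside the contour.
  |-1/3 - 2*I|² = 37/9 < 9 = 3², so this pole is inside the contour.

With P(z) = z*sin(z) and Q(z) = z^3 - 13*z^2/6 + 2*I*z^2 + 5*z/3 - 9*I*z/2 - 1/6 + 31*I/6, each pole is simple, so Res(f, z₀) = P(z₀)/Q'(z₀) with Q'(z) = 3*z^2 - 13*z/3 + 4*I*z + 5/3 - 9*I/2.
  Res(f, 1 + I) = P(1 + I)/Q'(1 + I) = ((1 + I)*sin(1 + I))/(-20/3 + 7*I/6) = (-198/1649 - 282*I/1649)*sin(1 + I)
  Res(f, 3/2 - I) = P(3/2 - I)/Q'(3/2 - I) = ((3/2 - I)*sin(3/2 - I))/(35/12 - 19*I/6) = (1086/2669 + 264*I/2669)*sin(3/2 - I)
  Res(f, -1/3 - 2*I) = P(-1/3 - 2*I)/Q'(-1/3 - 2*I) = ((1/3 + 2*I)*sin(1/3 + 2*I))/(-5/9 + 41*I/6) = (4368/15229 - 1098*I/15229)*sin(1/3 + 2*I)

Sum of residues inside C: (-198/1649 - 282*I/1649)*sin(1 + I) + (1086/2669 + 264*I/2669)*sin(3/2 - I) + (4368/15229 - 1098*I/15229)*sin(1/3 + 2*I)
∮_C f(z) dz = 2πi · ((-198/1649 - 282*I/1649)*sin(1 + I) + (1086/2669 + 264*I/2669)*sin(3/2 - I) + (4368/15229 - 1098*I/15229)*sin(1/3 + 2*I)) = pi*(564/1649 - 396*I/1649)*sin(1 + I) + pi*(2196/15229 + 8736*I/15229)*sin(1/3 + 2*I) + pi*(-528/2669 + 2172*I/2669)*sin(3/2 - I)

Final answer: pi*(564/1649 - 396*I/1649)*sin(1 + I) + pi*(2196/15229 + 8736*I/15229)*sin(1/3 + 2*I) + pi*(-528/2669 + 2172*I/2669)*sin(3/2 - I)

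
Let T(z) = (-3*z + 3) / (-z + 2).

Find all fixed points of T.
{5/2 - sqrt(13)/2, sqrt(13)/2 + 5/2}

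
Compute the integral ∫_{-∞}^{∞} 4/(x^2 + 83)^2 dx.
Let f(z) = 4/(z^2 + 83)^2. The denominator has no real zeros and deg Q - deg P = 4 ≥ 2, so the integral of f over the upper semicircle |z| = R tends to 0 as R → ∞. Closing the contour in the upper half-plane,
  ∫_{-∞}^{∞} f(x) dx = 2πi · Σ Res(f, z_k)  over the poles with Im z_k > 0.

Zeros of the denominator: z^2 + 83 = 0 gives z = ±sqrt(83)*I.
Upper half-plane: z = sqrt(83)*I (a pole of order 2).

Write f(z) = g(z)/(z - sqrt(83)*I)^2 with g(z) = 4/(z + sqrt(83)*I)^2. For a double pole, Res(f, z₀) = g'(z₀):
  g'(z) = -8/(z + sqrt(83)*I)^3
  Res(f, sqrt(83)*I) = g'(sqrt(83)*I) = -sqrt(83)*I/6889

∫_{-∞}^{∞} f(x) dx = 2πi · (-sqrt(83)*I/6889) = 2*sqrt(83)*pi/6889

Final answer: 2*sqrt(83)*pi/6889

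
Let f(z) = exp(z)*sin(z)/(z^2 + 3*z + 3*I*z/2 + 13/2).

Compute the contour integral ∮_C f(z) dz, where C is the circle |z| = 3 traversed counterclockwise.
pi*(-36/85 - 8*I/85)*exp(-1 + 3*I/2)*sin(1 - 3*I/2)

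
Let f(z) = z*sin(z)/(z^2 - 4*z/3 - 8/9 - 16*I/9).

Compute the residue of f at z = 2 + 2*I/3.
Write f(z) = P(z)/Q(z) with P(z) = z*sin(z) and Q(z) = z^2 - 4*z/3 - 8/9 - 16*I/9.
The denominator factors as Q(z) = (z + 2/3 + 2*I/3)*(z - 2 - 2*I/3), so z = 2 + 2*I/3 is a simple zero of Q and P is analytic there; z = 2 + 2*I/3 is therefore a simple pole and
  Res(f, z₀) = P(z₀)/Q'(z₀).

Q'(z) = 2*z - 4/3, so Q'(2 + 2*I/3) = 8/3 + 4*I/3.
P(2 + 2*I/3) = (2 + 2*I/3)*sin(2 + 2*I/3).

Res(f, 2 + 2*I/3) = ((2 + 2*I/3)*sin(2 + 2*I/3))/(8/3 + 4*I/3) = (7/10 - I/10)*sin(2 + 2*I/3)

Final answer: (7/10 - I/10)*sin(2 + 2*I/3)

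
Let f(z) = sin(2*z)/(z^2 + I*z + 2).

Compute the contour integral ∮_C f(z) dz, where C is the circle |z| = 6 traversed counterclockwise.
By the residue theorem, ∮_C f(z) dz = 2πi · (sum of the residues of f at the poles inside |z| = 6).

The denominator factors as (z - I)*(z + 2*I), so the singularities of f are simple poles at z = I, z = -2*I.
  |I|² = 1 < 36 = 6², so this pole is inside the contour.
  |-2*I|² = 4 < 36 = 6², so this pole is inside the contour.

With P(z) = sin(2*z) and Q(z) = z^2 + I*z + 2, each pole is simple, so Res(f, z₀) = P(z₀)/Q'(z₀) with Q'(z) = 2*z + I.
  Res(f, I) = P(I)/Q'(I) = (I*sinh(2))/(3*I) = sinh(2)/3
  Res(f, -2*I) = P(-2*I)/Q'(-2*I) = (-I*sinh(4))/(-3*I) = sinh(4)/3

Sum of residues inside C: sinh(2)/3 + sinh(4)/3
∮_C f(z) dz = 2πi · (sinh(2)/3 + sinh(4)/3) = 2*I*pi*sinh(2)/3 + 2*I*pi*sinh(4)/3

Final answer: 2*I*pi*sinh(2)/3 + 2*I*pi*sinh(4)/3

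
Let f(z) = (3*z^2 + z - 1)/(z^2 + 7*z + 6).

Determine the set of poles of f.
The singularities of f are the zeros of the denominator. Factoring,
  z^2 + 7*z + 6 = (z + 1)*(z + 6)
so the candidates are z = -1, z = -6.

Check the numerator P(z) = 3*z^2 + z - 1 at each one:
  P(-1) = 1 ≠ 0, so z = -1 is a (simple) pole.
  P(-6) = 101 ≠ 0, so z = -6 is a (simple) pole.

Poles of f: {-6, -1}

Final answer: {-6, -1}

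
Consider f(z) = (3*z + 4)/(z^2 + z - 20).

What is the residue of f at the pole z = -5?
11/9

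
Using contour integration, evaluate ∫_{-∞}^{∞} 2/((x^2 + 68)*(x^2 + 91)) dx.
Let f(z) = 2/((z^2 + 68)*(z^2 + 91)). The denominator has no real zeros and deg Q - deg P = 4 ≥ 2, so the integral of f over the upper semicircle |z| = R tends to 0 as R → ∞. Closing the contour in the upper half-plane,
  ∫_{-∞}^{∞} f(x) dx = 2πi · Σ Res(f, z_k)  over the poles with Im z_k > 0.

Zeros of the denominator: z^2 + 91 = 0 gives z = ±sqrt(91)*I; z^2 + 68 = 0 gives z = ±2*sqrt(17)*I.
Upper half-plane: z = 2*sqrt(17)*I, z = sqrt(91)*I (simple).

Each pole is a simple zero of Q(z) = z^4 + 159*z^2 + 6188, so Res(f, z₀) = P(z₀)/Q'(z₀) with P(z) = 2, Q'(z) = 4*z^3 + 318*z:
  Res(f, 2*sqrt(17)*I) = (2)/(92*sqrt(17)*I) = -sqrt(17)*I/782
  Res(f, sqrt(91)*I) = (2)/(-46*sqrt(91)*I) = sqrt(91)*I/2093

Sum of residues: I*(-sqrt(17)/782 + sqrt(91)/2093)
∫_{-∞}^{∞} f(x) dx = 2πi · (I*(-sqrt(17)/782 + sqrt(91)/2093)) = pi*(-34*sqrt(91) + 91*sqrt(17))/35581

Final answer: pi*(-34*sqrt(91) + 91*sqrt(17))/35581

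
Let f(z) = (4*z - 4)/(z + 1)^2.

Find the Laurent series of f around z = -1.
Put w = z - (-1), i.e. z = w - 1. The denominator is w^2, so it suffices to rewrite the numerator in powers of w.

P(z) = 4*z - 4
P(w - 1) = -8 + 4*w

Dividing each term by w^2:
  f = -8/w^2 + 4/w

Substituting back w = z + 1:
  f(z) = -8/(z + 1)^2 + 4/(z + 1)

The series is finite because the numerator is a polynomial; the negative powers form the principal part, and the coefficient of 1/(z + 1) gives Res(f, -1) = 4.

Final answer: -8/(z + 1)^2 + 4/(z + 1)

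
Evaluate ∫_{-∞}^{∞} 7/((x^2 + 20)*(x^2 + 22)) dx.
Let f(z) = 7/((z^2 + 20)*(z^2 + 22)). The denominator has no real zeros and deg Q - deg P = 4 ≥ 2, so the integral of f over the upper semicircle |z| = R tends to 0 as R → ∞. Closing the contour in the upper half-plane,
  ∫_{-∞}^{∞} f(x) dx = 2πi · Σ Res(f, z_k)  over the poles with Im z_k > 0.

Zeros of the denominator: z^2 + 20 = 0 gives z = ±2*sqrt(5)*I; z^2 + 22 = 0 gives z = ±sqrt(22)*I.
Upper half-plane: z = sqrt(22)*I, z = 2*sqrt(5)*I (simple).

Each pole is a simple zero of Q(z) = z^4 + 42*z^2 + 440, so Res(f, z₀) = P(z₀)/Q'(z₀) with P(z) = 7, Q'(z) = 4*z^3 + 84*z:
  Res(f, sqrt(22)*I) = (7)/(-4*sqrt(22)*I) = 7*sqrt(22)*I/88
  Res(f, 2*sqrt(5)*I) = (7)/(8*sqrt(5)*I) = -7*sqrt(5)*I/40

Sum of residues: 7*I*(-11*sqrt(5) + 5*sqrt(22))/440
∫_{-∞}^{∞} f(x) dx = 2πi · (7*I*(-11*sqrt(5) + 5*sqrt(22))/440) = 7*pi*(-5*sqrt(22) + 11*sqrt(5))/220

Final answer: 7*pi*(-5*sqrt(22) + 11*sqrt(5))/220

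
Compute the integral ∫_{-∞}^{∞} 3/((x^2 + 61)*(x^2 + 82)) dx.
Let f(z) = 3/((z^2 + 61)*(z^2 + 82)). The denominator has no real zeros and deg Q - deg P = 4 ≥ 2, so the integral of f over the upper semicircle |z| = R tends to 0 as R → ∞. Closing the contour in the upper half-plane,
  ∫_{-∞}^{∞} f(x) dx = 2πi · Σ Res(f, z_k)  over the poles with Im z_k > 0.

Zeros of the denominator: z^2 + 61 = 0 gives z = ±sqrt(61)*I; z^2 + 82 = 0 gives z = ±sqrt(82)*I.
Upper half-plane: z = sqrt(61)*I, z = sqrt(82)*I (simple).

Each pole is a simple zero of Q(z) = z^4 + 143*z^2 + 5002, so Res(f, z₀) = P(z₀)/Q'(z₀) with P(z) = 3, Q'(z) = 4*z^3 + 286*z:
  Res(f, sqrt(61)*I) = (3)/(42*sqrt(61)*I) = -sqrt(61)*I/854
  Res(f, sqrt(82)*I) = (3)/(-42*sqrt(82)*I) = sqrt(82)*I/1148

Sum of residues: I*(-sqrt(61)/854 + sqrt(82)/1148)
∫_{-∞}^{∞} f(x) dx = 2πi · (I*(-sqrt(61)/854 + sqrt(82)/1148)) = pi*(-61*sqrt(82) + 82*sqrt(61))/35014

Final answer: pi*(-61*sqrt(82) + 82*sqrt(61))/35014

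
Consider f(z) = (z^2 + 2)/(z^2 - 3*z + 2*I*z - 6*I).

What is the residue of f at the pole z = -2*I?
Write f(z) = P(z)/Q(z) with P(z) = z^2 + 2 and Q(z) = z^2 - 3*z + 2*I*z - 6*I.
The denominator factors as Q(z) = (z + 2*I)*(z - 3), so z = -2*I is a simple zero of Q and P is analytic there; z = -2*I is therefore a simple pole and
  Res(f, z₀) = P(z₀)/Q'(z₀).

Q'(z) = 2*z - 3 + 2*I, so Q'(-2*I) = -3 - 2*I.
P(-2*I) = -2.

Res(f, -2*I) = (-2)/(-3 - 2*I) = 6/13 - 4*I/13

Final answer: 6/13 - 4*I/13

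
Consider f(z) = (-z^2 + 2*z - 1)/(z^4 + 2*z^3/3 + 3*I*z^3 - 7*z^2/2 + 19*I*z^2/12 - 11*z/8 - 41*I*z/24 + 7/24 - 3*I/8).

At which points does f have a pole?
The singularities of f are the zeros of the denominator. Factoring,
  z^4 + 2*z^3/3 + 3*I*z^3 - 7*z^2/2 + 19*I*z^2/12 - 11*z/8 - 41*I*z/24 + 7/24 - 3*I/8 = (z - 1/2 + I)*(z + 1/2 + I/2)*(z + I/2)*(z + 2/3 + I)
so the candidates are z = 1/2 - I, z = -1/2 - I/2, z = -I/2, z = -2/3 - I.

Check the numerator P(z) = -z^2 + 2*z - 1 at each one:
  P(1/2 - I) = 3/4 - I ≠ 0, so z = 1/2 - I is a (simple) pole.
  P(-1/2 - I/2) = -2 - 3*I/2 ≠ 0, so z = -1/2 - I/2 is a (simple) pole.
  P(-I/2) = -3/4 - I ≠ 0, so z = -I/2 is a (simple) pole.
  P(-2/3 - I) = -16/9 - 10*I/3 ≠ 0, so z = -2/3 - I is a (simple) pole.

Poles of f: {-2/3 - I, -1/2 - I/2, -I/2, 1/2 - I}

Final answer: {-2/3 - I, -1/2 - I/2, -I/2, 1/2 - I}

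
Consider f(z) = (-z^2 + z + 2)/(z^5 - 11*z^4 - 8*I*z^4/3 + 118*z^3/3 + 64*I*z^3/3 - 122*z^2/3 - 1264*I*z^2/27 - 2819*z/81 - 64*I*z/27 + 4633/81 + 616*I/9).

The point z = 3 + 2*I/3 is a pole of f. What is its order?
Factor the denominator:
  z^5 - 11*z^4 - 8*I*z^4/3 + 118*z^3/3 + 64*I*z^3/3 - 122*z^2/3 - 1264*I*z^2/27 - 2819*z/81 - 64*I*z/27 + 4633/81 + 616*I/9 = (z - 3 - 2*I/3)^4*(z + 1)

The numerator P(z) = -z^2 + z + 2 has P(3 + 2*I/3) = -32/9 - 10*I/3 ≠ 0, so no factor of (z - 3 - 2*I/3) cancels.
Near z = 3 + 2*I/3 we can therefore write f(z) = g(z)/(z - 3 - 2*I/3)^4 with g analytic at 3 + 2*I/3 and g(3 + 2*I/3) ≠ 0 (g is the numerator divided by the remaining denominator factors).

Hence z = 3 + 2*I/3 is a pole of order 4.

Final answer: 4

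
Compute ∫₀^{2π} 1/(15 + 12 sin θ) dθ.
Call the integral J. The integrand is 2π-periodic and we integrate over a full period, so shifting θ does not change the value (θ → θ + π/2 turns sin θ into cos θ). Hence
  J = ∫₀^{2π} dθ/(15 + 12 cos θ).
Put z = e^{iθ}: then cos θ = (z + 1/z)/2, dθ = dz/(iz), and z runs once counterclockwise around |z| = 1:
  J = ∮_{|z|=1} 1/(15 + 12*(z + 1/z)/2) · dz/(iz) = (2/i) ∮_{|z|=1} dz/(12*z^2 + 30*z + 12).
The roots of 12*z^2 + 30*z + 12 are z = (-15 ± sqrt(15^2 - 12^2))/12, with sqrt(81) = 9; their product is 1, so only z₊ = -1/2 lies inside the unit circle (z₋ = -2 lies outside).
z₊ is a simple zero of q(z) = 12*z^2 + 30*z + 12, so Res(1/q, z₊) = 1/q'(z₊) with q'(z) = 24*z + 30; and q'(z₊) = 12*(z₊ - z₋) = 18.
Therefore J = (2/i) · 2πi · 1/(18) = 2*pi/(9) = 2*pi/9

Final answer: 2*pi/9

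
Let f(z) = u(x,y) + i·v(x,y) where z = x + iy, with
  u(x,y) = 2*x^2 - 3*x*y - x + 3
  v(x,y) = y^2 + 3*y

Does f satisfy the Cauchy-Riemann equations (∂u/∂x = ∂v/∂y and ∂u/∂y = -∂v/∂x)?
∂u/∂x = 4*x - 3*y - 1
∂v/∂y = 2*y + 3
∂u/∂y = -3*x
∂v/∂x = 0
∂u/∂x ≠ ∂v/∂y and ∂u/∂y ≠ -∂v/∂x; the Cauchy-Riemann equations are not satisfied, so f is not analytic.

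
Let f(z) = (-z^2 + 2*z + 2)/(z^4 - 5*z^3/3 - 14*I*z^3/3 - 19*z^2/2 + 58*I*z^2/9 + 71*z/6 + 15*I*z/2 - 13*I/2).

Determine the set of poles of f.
The singularities of f are the zeros of the denominator. Factoring,
  z^4 - 5*z^3/3 - 14*I*z^3/3 - 19*z^2/2 + 58*I*z^2/9 + 71*z/6 + 15*I*z/2 - 13*I/2 = (z + 3/2 - 3*I/2)*(z - 1 - 2*I/3)*(z - 3/2 - 3*I/2)*(z - 2/3 - I)
so the candidates are z = -3/2 + 3*I/2, z = 1 + 2*I/3, z = 3/2 + 3*I/2, z = 2/3 + I.

Check the numerator P(z) = -z^2 + 2*z + 2 at each one:
  P(-3/2 + 3*I/2) = -1 + 15*I/2 ≠ 0, so z = -3/2 + 3*I/2 is a (simple) pole.
  P(1 + 2*I/3) = 31/9 ≠ 0, so z = 1 + 2*I/3 is a (simple) pole.
  P(3/2 + 3*I/2) = 5 - 3*I/2 ≠ 0, so z = 3/2 + 3*I/2 is a (simple) pole.
  P(2/3 + I) = 35/9 + 2*I/3 ≠ 0, so z = 2/3 + I is a (simple) pole.

Poles of f: {-3/2 + 3*I/2, 2/3 + I, 1 + 2*I/3, 3/2 + 3*I/2}

Final answer: {-3/2 + 3*I/2, 2/3 + I, 1 + 2*I/3, 3/2 + 3*I/2}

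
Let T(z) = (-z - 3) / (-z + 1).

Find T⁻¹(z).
Set w = T(z) = (-z - 3) / (-z + 1) and solve for z:
  w*(-z + 1) = -z - 3
  w + z*(1 - w) + 3 = 0
  z*(1 - w) = -w - 3
  z = (w + 3)/(w - 1)
Renaming the variable, T⁻¹(z) = (z + 3)/(z - 1).
(Check: ad - bc = -4 ≠ 0, so T is invertible.)

Final answer: (z + 3)/(z - 1)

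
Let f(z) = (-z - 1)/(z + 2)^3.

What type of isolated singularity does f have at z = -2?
Write f(z) = g(z)/(z + 2)^3 with g(z) = -z - 1.
g is entire and g(-2) = 1 ≠ 0, so no factor of (z + 2) cancels: the Laurent expansion of f about z = -2 starts at the power -3, i.e. lim_{z→z₀} (z - z₀)^3 f(z) = 1 is finite and nonzero.
So z = -2 is a pole of order 3.

Final answer: pole of order 3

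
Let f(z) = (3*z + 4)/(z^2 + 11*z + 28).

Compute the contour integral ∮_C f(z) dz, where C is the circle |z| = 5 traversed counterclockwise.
By the residue theorem, ∮_C f(z) dz = 2πi · (sum of the residues of f at the poles inside |z| = 5).

The denominator factors as (z + 7)*(z + 4), so the singularities of f are simple poles at z = -7, z = -4.
  |-7|² = 49 > 25 = 5², so this pole is outside the contour.
  |-4|² = 16 < 25 = 5², so this pole is inside the contour.

With P(z) = 3*z + 4 and Q(z) = z^2 + 11*z + 28, each pole is simple, so Res(f, z₀) = P(z₀)/Q'(z₀) with Q'(z) = 2*z + 11.
  Res(f, -4) = P(-4)/Q'(-4) = (-8)/(3) = -8/3

∮_C f(z) dz = 2πi · (-8/3) = -16*I*pi/3

Final answer: -16*I*pi/3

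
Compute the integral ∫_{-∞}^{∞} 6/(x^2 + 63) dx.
Let f(z) = 6/(z^2 + 63). The denominator has no real zeros and deg Q - deg P = 2 ≥ 2, so the integral of f over the upper semicircle |z| = R tends to 0 as R → ∞. Closing the contour in the upper half-plane,
  ∫_{-∞}^{∞} f(x) dx = 2πi · Σ Res(f, z_k)  over the poles with Im z_k > 0.

Zeros of the denominator: z^2 + 63 = 0 gives z = ±3*sqrt(7)*I.
Upper half-plane: z = 3*sqrt(7)*I (simple).

Each pole is a simple zero of Q(z) = z^2 + 63, so Res(f, z₀) = P(z₀)/Q'(z₀) with P(z) = 6, Q'(z) = 2*z:
  Res(f, 3*sqrt(7)*I) = (6)/(6*sqrt(7)*I) = -sqrt(7)*I/7

∫_{-∞}^{∞} f(x) dx = 2πi · (-sqrt(7)*I/7) = 2*sqrt(7)*pi/7

Final answer: 2*sqrt(7)*pi/7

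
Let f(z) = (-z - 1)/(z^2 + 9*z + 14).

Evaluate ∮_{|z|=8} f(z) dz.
By the residue theorem, ∮_C f(z) dz = 2πi · (sum of the residues of f at the poles inside |z| = 8).

The denominator factors as (z + 7)*(z + 2), so the singularities of f are simple poles at z = -7, z = -2.
  |-7|² = 49 < 64 = 8², so this pole is inside the contour.
  |-2|² = 4 < 64 = 8², so this pole is inside the contour.

With P(z) = -z - 1 and Q(z) = z^2 + 9*z + 14, each pole is simple, so Res(f, z₀) = P(z₀)/Q'(z₀) with Q'(z) = 2*z + 9.
  Res(f, -7) = P(-7)/Q'(-7) = (6)/(-5) = -6/5
  Res(f, -2) = P(-2)/Q'(-2) = (1)/(5) = 1/5

Sum of residues inside C: -1
∮_C f(z) dz = 2πi · (-1) = -2*I*pi

Final answer: -2*I*pi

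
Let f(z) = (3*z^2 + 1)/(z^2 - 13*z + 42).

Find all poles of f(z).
The singularities of f are the zeros of the denominator. Factoring,
  z^2 - 13*z + 42 = (z - 7)*(z - 6)
so the candidates are z = 7, z = 6.

Check the numerator P(z) = 3*z^2 + 1 at each one:
  P(7) = 148 ≠ 0, so z = 7 is a (simple) pole.
  P(6) = 109 ≠ 0, so z = 6 is a (simple) pole.

Poles of f: {6, 7}

Final answer: {6, 7}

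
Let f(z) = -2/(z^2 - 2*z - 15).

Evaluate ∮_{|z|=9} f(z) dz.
By the residue theorem, ∮_C f(z) dz = 2πi · (sum of the residues of f at the poles inside |z| = 9).

The denominator factors as (z + 3)*(z - 5), so the singularities of f are simple poles at z = -3, z = 5.
  |-3|² = 9 < 81 = 9², so this pole is inside the contour.
  |5|² = 25 < 81 = 9², so this pole is inside the contour.

With P(z) = -2 and Q(z) = z^2 - 2*z - 15, each pole is simple, so Res(f, z₀) = P(z₀)/Q'(z₀) with Q'(z) = 2*z - 2.
  Res(f, -3) = P(-3)/Q'(-3) = (-2)/(-8) = 1/4
  Res(f, 5) = P(5)/Q'(5) = (-2)/(8) = -1/4

Sum of residues inside C: 0
∮_C f(z) dz = 2πi · (0) = 0

Final answer: 0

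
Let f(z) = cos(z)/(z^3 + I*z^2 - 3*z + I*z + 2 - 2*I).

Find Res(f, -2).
Write f(z) = P(z)/Q(z) with P(z) = cos(z) and Q(z) = z^3 + I*z^2 - 3*z + I*z + 2 - 2*I.
The denominator factors as Q(z) = (z - 1 + I)*(z - 1)*(z + 2), so z = -2 is a simple zero of Q and P is analytic there; z = -2 is therefore a simple pole and
  Res(f, z₀) = P(z₀)/Q'(z₀).

Q'(z) = 3*z^2 + 2*I*z - 3 + I, so Q'(-2) = 9 - 3*I.
P(-2) = cos(2).

Res(f, -2) = (cos(2))/(9 - 3*I) = (1/10 + I/30)*cos(2)

Final answer: (1/10 + I/30)*cos(2)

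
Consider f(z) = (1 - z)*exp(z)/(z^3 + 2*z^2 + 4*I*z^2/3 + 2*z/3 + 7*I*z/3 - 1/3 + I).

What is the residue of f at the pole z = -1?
Write f(z) = P(z)/Q(z) with P(z) = (1 - z)*exp(z) and Q(z) = z^3 + 2*z^2 + 4*I*z^2/3 + 2*z/3 + 7*I*z/3 - 1/3 + I.
The denominator factors as Q(z) = (z + 1)*(z + 1 + I/3)*(z + I), so z = -1 is a simple zero of Q and P is analytic there; z = -1 is therefore a simple pole and
  Res(f, z₀) = P(z₀)/Q'(z₀).

Q'(z) = 3*z^2 + 4*z + 8*I*z/3 + 2/3 + 7*I/3, so Q'(-1) = -1/3 - I/3.
P(-1) = 2*exp(-1).

Res(f, -1) = (2*exp(-1))/(-1/3 - I/3) = (-3 + 3*I)*exp(-1)

Final answer: (-3 + 3*I)*exp(-1)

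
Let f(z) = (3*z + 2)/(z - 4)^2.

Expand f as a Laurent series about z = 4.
Put w = z - (4), i.e. z = w + 4. The denominator is w^2, so it suffices to rewrite the numerator in powers of w.

P(z) = 3*z + 2
P(w + 4) = 14 + 3*w

Dividing each term by w^2:
  f = 14/w^2 + 3/w

Substituting back w = z - 4:
  f(z) = 14/(z - 4)^2 + 3/(z - 4)

The series is finite because the numerator is a polynomial; the negative powers form the principal part, and the coefficient of 1/(z - 4) gives Res(f, 4) = 3.

Final answer: 14/(z - 4)^2 + 3/(z - 4)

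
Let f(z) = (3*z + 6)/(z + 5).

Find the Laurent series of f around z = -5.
Put w = z - (-5), i.e. z = w - 5. The denominator is w, so it suffices to rewrite the numerator in powers of w.

P(z) = 3*z + 6
P(w - 5) = -9 + 3*w

Dividing each term by w:
  f = -9/w + 3

Substituting back w = z + 5:
  f(z) = -9/(z + 5) + 3

The series is finite because the numerator is a polynomial; the negative powers form the principal part, and the coefficient of 1/(z + 5) gives Res(f, -5) = -9.

Final answer: -9/(z + 5) + 3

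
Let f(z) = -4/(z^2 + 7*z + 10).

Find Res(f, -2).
-4/3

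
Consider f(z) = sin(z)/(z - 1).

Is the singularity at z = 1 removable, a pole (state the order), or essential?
Write f(z) = g(z)/(z - 1) with g(z) = sin(z).
g is entire and g(1) = sin(1) ≠ 0, so no factor of (z - 1) cancels: the Laurent expansion of f about z = 1 starts at the power -1, i.e. lim_{z→z₀} (z - z₀) f(z) = sin(1) is finite and nonzero.
So z = 1 is a pole of order 1.

Final answer: pole of order 1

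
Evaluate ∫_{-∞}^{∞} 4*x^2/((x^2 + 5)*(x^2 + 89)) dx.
pi*(-sqrt(5) + sqrt(89))/21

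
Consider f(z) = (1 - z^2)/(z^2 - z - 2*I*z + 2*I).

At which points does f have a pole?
{2*I}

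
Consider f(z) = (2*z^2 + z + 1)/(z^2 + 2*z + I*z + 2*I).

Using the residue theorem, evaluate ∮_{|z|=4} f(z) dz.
pi*(4 - 6*I)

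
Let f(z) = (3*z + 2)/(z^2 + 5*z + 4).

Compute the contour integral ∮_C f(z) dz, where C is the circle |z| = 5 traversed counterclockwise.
By the residue theorem, ∮_C f(z) dz = 2πi · (sum of the residues of f at the poles inside |z| = 5).

The denominator factors as (z + 4)*(z + 1), so the singularities of f are simple poles at z = -4, z = -1.
  |-4|² = 16 < 25 = 5², so this pole is inside the contour.
  |-1|² = 1 < 25 = 5², so this pole is inside the contour.

With P(z) = 3*z + 2 and Q(z) = z^2 + 5*z + 4, each pole is simple, so Res(f, z₀) = P(z₀)/Q'(z₀) with Q'(z) = 2*z + 5.
  Res(f, -4) = P(-4)/Q'(-4) = (-10)/(-3) = 10/3
  Res(f, -1) = P(-1)/Q'(-1) = (-1)/(3) = -1/3

Sum of residues inside C: 3
∮_C f(z) dz = 2πi · (3) = 6*I*pi

Final answer: 6*I*pi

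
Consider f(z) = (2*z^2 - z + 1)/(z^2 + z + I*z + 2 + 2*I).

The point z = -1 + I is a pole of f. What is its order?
1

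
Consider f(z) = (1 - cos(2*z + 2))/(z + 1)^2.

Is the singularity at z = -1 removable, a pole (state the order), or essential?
Let u = z + 1. The argument of cos is 2*z + 2 = 2u, so
  f = (1 - cos(2u))/u^2 = ((2u)^2/2 - (2u)^4/24 + ...)/u^2 = 2 - (2/3)*u^2 + ...
The Laurent expansion about u = 0 has no negative powers; equivalently lim_{z→-1} f(z) = 2 exists and is finite.
So the singularity is removable.

Final answer: removable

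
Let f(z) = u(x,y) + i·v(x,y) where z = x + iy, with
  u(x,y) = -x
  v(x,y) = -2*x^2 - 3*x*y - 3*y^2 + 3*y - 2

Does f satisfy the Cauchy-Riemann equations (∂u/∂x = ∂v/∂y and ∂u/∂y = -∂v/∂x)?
∂u/∂x = -1
∂v/∂y = -3*x - 6*y + 3
∂u/∂y = 0
∂v/∂x = -4*x - 3*y
∂u/∂x ≠ ∂v/∂y and ∂u/∂y ≠ -∂v/∂x; the Cauchy-Riemann equations are not satisfied, so f is not analytic.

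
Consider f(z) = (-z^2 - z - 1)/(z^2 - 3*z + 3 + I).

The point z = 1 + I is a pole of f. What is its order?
Factor the denominator:
  z^2 - 3*z + 3 + I = (z - 1 - I)*(z - 2 + I)

The numerator P(z) = -z^2 - z - 1 has P(1 + I) = -2 - 3*I ≠ 0, so no factor of (z - 1 - I) cancels.
Near z = 1 + I we can therefore write f(z) = g(z)/(z - 1 - I) with g analytic at 1 + I and g(1 + I) ≠ 0 (g is the numerator divided by the remaining denominator factors).

Hence z = 1 + I is a pole of order 1.

Final answer: 1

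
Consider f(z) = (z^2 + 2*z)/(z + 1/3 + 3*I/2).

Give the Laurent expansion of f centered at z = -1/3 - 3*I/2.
Put w = z - (-1/3 - 3*I/2), i.e. z = w - 1/3 - 3*I/2. The denominator is w, so it suffices to rewrite the numerator in powers of w.

P(z) = z^2 + 2*z
P(w - 1/3 - 3*I/2) = -101/36 - 2*I + (4/3 - 3*I)*w + w^2

Dividing each term by w:
  f = (-101/36 - 2*I)/w + 4/3 - 3*I + w

Substituting back w = z + 1/3 + 3*I/2:
  f(z) = (-101/36 - 2*I)/(z + 1/3 + 3*I/2) + 4/3 - 3*I + (z + 1/3 + 3*I/2)

The series is finite because the numerator is a polynomial; the negative powers form the principal part, and the coefficient of 1/(z + 1/3 + 3*I/2) gives Res(f, -1/3 - 3*I/2) = -101/36 - 2*I.

Final answer: (-101/36 - 2*I)/(z + 1/3 + 3*I/2) + 4/3 - 3*I + (z + 1/3 + 3*I/2)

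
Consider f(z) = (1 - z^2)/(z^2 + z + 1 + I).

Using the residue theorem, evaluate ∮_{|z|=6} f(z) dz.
2*I*pi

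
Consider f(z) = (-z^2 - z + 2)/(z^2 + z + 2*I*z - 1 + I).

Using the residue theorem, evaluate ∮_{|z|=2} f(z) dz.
By the residue theorem, ∮_C f(z) dz = 2πi · (sum of the residues of f at the poles inside |z| = 2).

The denominator factors as (z + 1 + I)*(z + I), so the singularities of f are simple poles at z = -1 - I, z = -I.
  |-1 - I|² = 2 < 4 = 2², so this pole is inside the contour.
  |-I|² = 1 < 4 = 2², so this pole is inside the contour.

With P(z) = -z^2 - z + 2 and Q(z) = z^2 + z + 2*I*z - 1 + I, each pole is simple, so Res(f, z₀) = P(z₀)/Q'(z₀) with Q'(z) = 2*z + 1 + 2*I.
  Res(f, -1 - I) = P(-1 - I)/Q'(-1 - I) = (3 - I)/(-1) = -3 + I
  Res(f, -I) = P(-I)/Q'(-I) = (3 + I)/(1) = 3 + I

Sum of residues inside C: 2*I
∮_C f(z) dz = 2πi · (2*I) = -4*pi

Final answer: -4*pi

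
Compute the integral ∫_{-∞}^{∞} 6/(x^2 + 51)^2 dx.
sqrt(51)*pi/867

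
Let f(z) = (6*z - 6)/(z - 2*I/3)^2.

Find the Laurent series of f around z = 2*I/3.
(-6 + 4*I)/(z - 2*I/3)^2 + 6/(z - 2*I/3)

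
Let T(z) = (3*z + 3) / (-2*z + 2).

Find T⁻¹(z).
Set w = T(z) = (3*z + 3) / (-2*z + 2) and solve for z:
  w*(-2*z + 2) = 3*z + 3
  2*w + z*(-2*w - 3) - 3 = 0
  z*(-2*w - 3) = 3 - 2*w
  z = (2*w - 3)/(2*w + 3)
Renaming the variable, T⁻¹(z) = (2*z - 3)/(2*z + 3).
(Check: ad - bc = 12 ≠ 0, so T is invertible.)

Final answer: (2*z - 3)/(2*z + 3)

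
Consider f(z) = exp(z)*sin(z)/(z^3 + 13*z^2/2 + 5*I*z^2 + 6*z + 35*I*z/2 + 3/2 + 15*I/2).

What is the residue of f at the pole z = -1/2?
(-4/2501 + 200*I/2501)*exp(-1/2)*sin(1/2)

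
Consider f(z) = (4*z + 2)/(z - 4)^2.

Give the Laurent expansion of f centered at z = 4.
Put w = z - (4), i.e. z = w + 4. The denominator is w^2, so it suffices to rewrite the numerator in powers of w.

P(z) = 4*z + 2
P(w + 4) = 18 + 4*w

Dividing each term by w^2:
  f = 18/w^2 + 4/w

Substituting back w = z - 4:
  f(z) = 18/(z - 4)^2 + 4/(z - 4)

The series is finite because the numerator is a polynomial; the negative powers form the principal part, and the coefficient of 1/(z - 4) gives Res(f, 4) = 4.

Final answer: 18/(z - 4)^2 + 4/(z - 4)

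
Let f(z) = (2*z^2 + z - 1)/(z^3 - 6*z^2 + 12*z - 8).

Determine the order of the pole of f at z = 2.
Factor the denominator:
  z^3 - 6*z^2 + 12*z - 8 = (z - 2)^3

The numerator P(z) = 2*z^2 + z - 1 has P(2) = 9 ≠ 0, so no factor of (z - 2) cancels.
Near z = 2 we can therefore write f(z) = g(z)/(z - 2)^3 with g analytic at 2 and g(2) ≠ 0 (g is just the numerator).

Hence z = 2 is a pole of order 3.

Final answer: 3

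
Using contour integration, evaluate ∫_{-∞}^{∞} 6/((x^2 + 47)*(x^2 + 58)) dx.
3*pi*(-47*sqrt(58) + 58*sqrt(47))/14993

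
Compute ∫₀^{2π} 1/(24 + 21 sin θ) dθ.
Call the integral J. The integrand is 2π-periodic and we integrate over a full period, so shifting θ does not change the value (θ → θ + π/2 turns sin θ into cos θ). Hence
  J = ∫₀^{2π} dθ/(24 + 21 cos θ).
Put z = e^{iθ}: then cos θ = (z + 1/z)/2, dθ = dz/(iz), and z runs once counterclockwise around |z| = 1:
  J = ∮_{|z|=1} 1/(24 + 21*(z + 1/z)/2) · dz/(iz) = (2/i) ∮_{|z|=1} dz/(21*z^2 + 48*z + 21).
The roots of 21*z^2 + 48*z + 21 are z = (-24 ± sqrt(24^2 - 21^2))/21, with sqrt(135) = 3*sqrt(15); their product is 1, so only z₊ = -8/7 + sqrt(15)/7 lies inside the unit circle (z₋ = -8/7 - sqrt(15)/7 lies outside).
z₊ is a simple zero of q(z) = 21*z^2 + 48*z + 21, so Res(1/q, z₊) = 1/q'(z₊) with q'(z) = 42*z + 48; and q'(z₊) = 21*(z₊ - z₋) = 6*sqrt(15).
Therefore J = (2/i) · 2πi · 1/(6*sqrt(15)) = 2*pi/(3*sqrt(15)) = 2*sqrt(15)*pi/45

Final answer: 2*sqrt(15)*pi/45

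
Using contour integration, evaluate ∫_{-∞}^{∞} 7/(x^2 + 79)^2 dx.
7*sqrt(79)*pi/12482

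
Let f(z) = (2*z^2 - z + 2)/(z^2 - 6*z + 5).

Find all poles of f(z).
The singularities of f are the zeros of the denominator. Factoring,
  z^2 - 6*z + 5 = (z - 1)*(z - 5)
so the candidates are z = 1, z = 5.

Check the numerator P(z) = 2*z^2 - z + 2 at each one:
  P(1) = 3 ≠ 0, so z = 1 is a (simple) pole.
  P(5) = 47 ≠ 0, so z = 5 is a (simple) pole.

Poles of f: {1, 5}

Final answer: {1, 5}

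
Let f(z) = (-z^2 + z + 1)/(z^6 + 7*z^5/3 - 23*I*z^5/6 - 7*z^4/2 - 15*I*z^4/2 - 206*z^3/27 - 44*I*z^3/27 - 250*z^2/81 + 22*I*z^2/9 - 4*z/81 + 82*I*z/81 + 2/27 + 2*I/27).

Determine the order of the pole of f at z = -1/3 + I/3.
Factor the denominator:
  z^6 + 7*z^5/3 - 23*I*z^5/6 - 7*z^4/2 - 15*I*z^4/2 - 206*z^3/27 - 44*I*z^3/27 - 250*z^2/81 + 22*I*z^2/9 - 4*z/81 + 82*I*z/81 + 2/27 + 2*I/27 = (z + 1/3 - I/3)^4*(z - 3*I/2)*(z + 1 - I)

The numerator P(z) = -z^2 + z + 1 has P(-1/3 + I/3) = 2/3 + 5*I/9 ≠ 0, so no factor of (z + 1/3 - I/3) cancels.
Near z = -1/3 + I/3 we can therefore write f(z) = g(z)/(z + 1/3 - I/3)^4 with g analytic at -1/3 + I/3 and g(-1/3 + I/3) ≠ 0 (g is the numerator divided by the remaining denominator factors).

Hence z = -1/3 + I/3 is a pole of order 4.

Final answer: 4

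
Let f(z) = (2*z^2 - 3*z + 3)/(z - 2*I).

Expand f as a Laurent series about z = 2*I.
(-5 - 6*I)/(z - 2*I) - 3 + 8*I + 2*(z - 2*I)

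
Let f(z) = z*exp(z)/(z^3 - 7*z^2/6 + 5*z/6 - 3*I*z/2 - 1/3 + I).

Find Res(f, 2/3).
Write f(z) = P(z)/Q(z) with P(z) = z*exp(z) and Q(z) = z^3 - 7*z^2/6 + 5*z/6 - 3*I*z/2 - 1/3 + I.
The denominator factors as Q(z) = (z - 2/3)*(z + 1/2 + I)*(z - 1 - I), so z = 2/3 is a simple zero of Q and P is analytic there; z = 2/3 is therefore a simple pole and
  Res(f, z₀) = P(z₀)/Q'(z₀).

Q'(z) = 3*z^2 - 7*z/3 + 5/6 - 3*I/2, so Q'(2/3) = 11/18 - 3*I/2.
P(2/3) = 2*exp(2/3)/3.

Res(f, 2/3) = (2*exp(2/3)/3)/(11/18 - 3*I/2) = (66/425 + 162*I/425)*exp(2/3)

Final answer: (66/425 + 162*I/425)*exp(2/3)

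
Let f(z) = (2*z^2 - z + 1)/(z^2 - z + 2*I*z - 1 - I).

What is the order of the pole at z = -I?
1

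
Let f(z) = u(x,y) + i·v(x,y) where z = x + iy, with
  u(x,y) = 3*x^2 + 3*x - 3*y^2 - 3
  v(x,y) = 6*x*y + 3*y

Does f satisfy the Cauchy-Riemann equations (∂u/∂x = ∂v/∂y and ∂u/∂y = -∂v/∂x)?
∂u/∂x = 6*x + 3
∂v/∂y = 6*x + 3
∂u/∂y = -6*y
∂v/∂x = 6*y
∂u/∂x = ∂v/∂y and ∂u/∂y = -∂v/∂x hold identically; f is analytic.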